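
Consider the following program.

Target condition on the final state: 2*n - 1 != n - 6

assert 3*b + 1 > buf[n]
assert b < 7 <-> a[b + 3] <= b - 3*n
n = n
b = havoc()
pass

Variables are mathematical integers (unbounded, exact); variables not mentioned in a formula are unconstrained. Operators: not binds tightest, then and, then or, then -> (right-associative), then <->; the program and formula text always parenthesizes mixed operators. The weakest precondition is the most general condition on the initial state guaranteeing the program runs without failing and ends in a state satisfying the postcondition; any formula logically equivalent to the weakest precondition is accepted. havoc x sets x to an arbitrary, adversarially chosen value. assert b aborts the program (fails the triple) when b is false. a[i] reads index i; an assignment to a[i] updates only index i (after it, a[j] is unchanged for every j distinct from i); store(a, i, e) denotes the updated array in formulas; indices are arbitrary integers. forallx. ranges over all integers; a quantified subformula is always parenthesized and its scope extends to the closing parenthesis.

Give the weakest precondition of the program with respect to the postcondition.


Working backward. After the program, the postcondition 2*n - 1 != n - 6 must hold; in canonical form it is n != -5.
Before skip: n != -5
Before havoc b: n != -5
Before n := n: n != -5
Before assert b < 7 <-> a[b + 3] <= b - 3*n: (b < 7 <-> a[b + 3] + 3*n <= b) and n != -5
Before assert 3*b + 1 > buf[n]: 3*b > buf[n] - 1 and (b < 7 <-> a[b + 3] + 3*n <= b) and n != -5
Answer: WP = 3*b > buf[n] - 1 and (b < 7 <-> a[b + 3] + 3*n <= b) and n != -5


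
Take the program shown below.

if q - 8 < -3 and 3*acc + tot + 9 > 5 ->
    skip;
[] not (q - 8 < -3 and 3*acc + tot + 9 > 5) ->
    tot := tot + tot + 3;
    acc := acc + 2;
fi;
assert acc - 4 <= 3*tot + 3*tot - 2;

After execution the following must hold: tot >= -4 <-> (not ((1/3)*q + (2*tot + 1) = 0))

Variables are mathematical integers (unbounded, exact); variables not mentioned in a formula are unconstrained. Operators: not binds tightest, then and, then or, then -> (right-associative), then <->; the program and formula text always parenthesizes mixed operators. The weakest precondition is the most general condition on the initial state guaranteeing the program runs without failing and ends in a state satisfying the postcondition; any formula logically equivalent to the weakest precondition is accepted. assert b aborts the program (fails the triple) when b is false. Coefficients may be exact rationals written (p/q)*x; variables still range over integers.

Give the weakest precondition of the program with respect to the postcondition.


Working backward. After the program, the postcondition tot >= -4 <-> (not ((1/3)*q + (2*tot + 1) = 0)) must hold; in canonical form it is tot >= -4 <-> (not ((1/3)*q + 2*tot = -1)).
Before assert acc - 4 <= 3*tot + 3*tot - 2: acc <= 6*tot + 2 and (tot >= -4 <-> (not ((1/3)*q + 2*tot = -1)))
Then branch requires acc <= 6*tot + 2 and (tot >= -4 <-> (not ((1/3)*q + 2*tot = -1))); else branch requires acc <= 12*tot + 18 and (2*tot >= -7 <-> (not ((1/3)*q + 4*tot = -7))).
Before the if: ((q < 5 and 3*acc + tot > -4) -> (acc <= 6*tot + 2 and (tot >= -4 <-> (not ((1/3)*q + 2*tot = -1))))) and ((not (q < 5 and 3*acc + tot > -4)) -> (acc <= 12*tot + 18 and (2*tot >= -7 <-> (not ((1/3)*q + 4*tot = -7)))))
Answer: WP = ((q < 5 and 3*acc + tot > -4) -> (acc <= 6*tot + 2 and (tot >= -4 <-> (not ((1/3)*q + 2*tot = -1))))) and ((not (q < 5 and 3*acc + tot > -4)) -> (acc <= 12*tot + 18 and (2*tot >= -7 <-> (not ((1/3)*q + 4*tot = -7)))))


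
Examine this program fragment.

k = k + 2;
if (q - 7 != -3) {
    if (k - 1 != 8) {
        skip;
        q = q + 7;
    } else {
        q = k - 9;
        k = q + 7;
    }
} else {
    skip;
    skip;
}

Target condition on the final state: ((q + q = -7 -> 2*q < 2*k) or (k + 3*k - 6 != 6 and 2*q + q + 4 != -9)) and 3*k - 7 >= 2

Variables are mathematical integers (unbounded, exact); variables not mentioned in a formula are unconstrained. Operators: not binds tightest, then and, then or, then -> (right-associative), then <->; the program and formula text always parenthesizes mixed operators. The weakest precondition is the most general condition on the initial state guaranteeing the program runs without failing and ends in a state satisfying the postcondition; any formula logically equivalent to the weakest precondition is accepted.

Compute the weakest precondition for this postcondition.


Working backward. After the program, the postcondition ((q + q = -7 -> 2*q < 2*k) or (k + 3*k - 6 != 6 and 2*q + q + 4 != -9)) and 3*k - 7 >= 2 must hold; in canonical form it is ((2*q = -7 -> 2*q < 2*k) or (4*k != 12 and 3*q != -13)) and 3*k >= 9.
Then branch requires (k != 9 -> (((2*q = -21 -> 2*q < 2*k - 14) or (4*k != 12 and 3*q != -34)) and 3*k >= 9)) and ((not (k != 9)) -> 3*k >= 15); else branch requires ((2*q = -7 -> 2*q < 2*k) or (4*k != 12 and 3*q != -13)) and 3*k >= 9.
Before the if: (q != 4 -> ((k != 9 -> (((2*q = -21 -> 2*q < 2*k - 14) or (4*k != 12 and 3*q != -34)) and 3*k >= 9)) and ((not (k != 9)) -> 3*k >= 15))) and ((not (q != 4)) -> (((2*q = -7 -> 2*q < 2*k) or (4*k != 12 and 3*q != -13)) and 3*k >= 9))
Before k := k + 2: (q != 4 -> ((k != 7 -> (((2*q = -21 -> 2*q < 2*k - 10) or (4*k != 4 and 3*q != -34)) and 3*k >= 3)) and ((not (k != 7)) -> 3*k >= 9))) and ((not (q != 4)) -> (((2*q = -7 -> 2*q < 2*k + 4) or (4*k != 4 and 3*q != -13)) and 3*k >= 3))
Answer: WP = (q != 4 -> ((k != 7 -> (((2*q = -21 -> 2*q < 2*k - 10) or (4*k != 4 and 3*q != -34)) and 3*k >= 3)) and ((not (k != 7)) -> 3*k >= 9))) and ((not (q != 4)) -> (((2*q = -7 -> 2*q < 2*k + 4) or (4*k != 4 and 3*q != -13)) and 3*k >= 3))


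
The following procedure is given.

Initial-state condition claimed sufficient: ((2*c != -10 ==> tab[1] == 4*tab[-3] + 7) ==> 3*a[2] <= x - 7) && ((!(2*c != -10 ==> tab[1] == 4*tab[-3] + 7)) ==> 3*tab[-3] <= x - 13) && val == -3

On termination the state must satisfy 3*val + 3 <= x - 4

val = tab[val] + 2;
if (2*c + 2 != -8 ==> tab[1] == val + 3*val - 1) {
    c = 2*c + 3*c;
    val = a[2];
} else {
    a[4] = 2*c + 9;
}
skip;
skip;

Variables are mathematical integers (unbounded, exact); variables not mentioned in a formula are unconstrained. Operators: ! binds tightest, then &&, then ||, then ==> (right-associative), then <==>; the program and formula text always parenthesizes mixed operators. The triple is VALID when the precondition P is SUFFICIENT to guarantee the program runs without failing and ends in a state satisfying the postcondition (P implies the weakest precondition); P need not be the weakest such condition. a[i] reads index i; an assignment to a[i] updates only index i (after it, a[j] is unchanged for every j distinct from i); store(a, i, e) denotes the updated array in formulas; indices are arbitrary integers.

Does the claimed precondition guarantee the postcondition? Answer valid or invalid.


Working backward. After the program, the postcondition 3*val + 3 <= x - 4 must hold; in canonical form it is 3*val <= x - 7.
Before skip: 3*val <= x - 7
Before skip: 3*val <= x - 7
Then branch requires 3*a[2] <= x - 7; else branch requires 3*val <= x - 7.
Before the if: ((2*c != -10 ==> tab[1] == 4*val - 1) ==> 3*a[2] <= x - 7) && ((!(2*c != -10 ==> tab[1] == 4*val - 1)) ==> 3*val <= x - 7)
Before val := tab[val] + 2: ((2*c != -10 ==> tab[1] == 4*tab[val] + 7) ==> 3*a[2] <= x - 7) && ((!(2*c != -10 ==> tab[1] == 4*tab[val] + 7)) ==> 3*tab[val] <= x - 13)
The weakest precondition is ((2*c != -10 ==> tab[1] == 4*tab[val] + 7) ==> 3*a[2] <= x - 7) && ((!(2*c != -10 ==> tab[1] == 4*tab[val] + 7)) ==> 3*tab[val] <= x - 13).
Check whether ((2*c != -10 ==> tab[1] == 4*tab[-3] + 7) ==> 3*a[2] <= x - 7) && ((!(2*c != -10 ==> tab[1] == 4*tab[-3] + 7)) ==> 3*tab[-3] <= x - 13) && val == -3 implies it.
Every state satisfying the precondition satisfies the weakest precondition: the implication holds.
Answer: valid


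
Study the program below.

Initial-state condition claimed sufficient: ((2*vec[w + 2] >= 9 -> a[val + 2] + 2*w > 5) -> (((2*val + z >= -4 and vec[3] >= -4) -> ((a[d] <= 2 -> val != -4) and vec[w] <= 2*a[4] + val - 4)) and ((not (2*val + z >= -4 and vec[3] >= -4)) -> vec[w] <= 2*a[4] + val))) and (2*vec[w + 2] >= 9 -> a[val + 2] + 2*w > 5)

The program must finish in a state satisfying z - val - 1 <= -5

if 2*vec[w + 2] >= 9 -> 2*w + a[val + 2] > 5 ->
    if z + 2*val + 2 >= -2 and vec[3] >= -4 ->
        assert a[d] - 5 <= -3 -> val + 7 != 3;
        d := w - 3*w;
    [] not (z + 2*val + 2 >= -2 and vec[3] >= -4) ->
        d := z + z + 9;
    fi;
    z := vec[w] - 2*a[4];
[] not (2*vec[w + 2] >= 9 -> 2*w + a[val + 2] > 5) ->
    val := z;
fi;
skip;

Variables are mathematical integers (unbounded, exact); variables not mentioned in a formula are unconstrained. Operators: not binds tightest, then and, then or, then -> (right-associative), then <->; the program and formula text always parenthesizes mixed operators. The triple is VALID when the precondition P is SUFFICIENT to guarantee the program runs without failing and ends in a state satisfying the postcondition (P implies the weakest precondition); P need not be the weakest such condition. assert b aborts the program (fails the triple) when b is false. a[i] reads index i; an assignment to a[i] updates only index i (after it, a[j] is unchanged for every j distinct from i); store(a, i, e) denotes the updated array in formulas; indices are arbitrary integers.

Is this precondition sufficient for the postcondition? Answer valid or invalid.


Working backward. After the program, the postcondition z - val - 1 <= -5 must hold; in canonical form it is z <= val - 4.
Before skip: z <= val - 4
Then branch requires ((2*val + z >= -4 and vec[3] >= -4) -> ((a[d] <= 2 -> val != -4) and vec[w] <= 2*a[4] + val - 4)) and ((not (2*val + z >= -4 and vec[3] >= -4)) -> vec[w] <= 2*a[4] + val - 4); else branch requires false.
Before the if: ((2*vec[w + 2] >= 9 -> a[val + 2] + 2*w > 5) -> (((2*val + z >= -4 and vec[3] >= -4) -> ((a[d] <= 2 -> val != -4) and vec[w] <= 2*a[4] + val - 4)) and ((not (2*val + z >= -4 and vec[3] >= -4)) -> vec[w] <= 2*a[4] + val - 4))) and (2*vec[w + 2] >= 9 -> a[val + 2] + 2*w > 5)
The weakest precondition is ((2*vec[w + 2] >= 9 -> a[val + 2] + 2*w > 5) -> (((2*val + z >= -4 and vec[3] >= -4) -> ((a[d] <= 2 -> val != -4) and vec[w] <= 2*a[4] + val - 4)) and ((not (2*val + z >= -4 and vec[3] >= -4)) -> vec[w] <= 2*a[4] + val - 4))) and (2*vec[w + 2] >= 9 -> a[val + 2] + 2*w > 5).
Check whether ((2*vec[w + 2] >= 9 -> a[val + 2] + 2*w > 5) -> (((2*val + z >= -4 and vec[3] >= -4) -> ((a[d] <= 2 -> val != -4) and vec[w] <= 2*a[4] + val - 4)) and ((not (2*val + z >= -4 and vec[3] >= -4)) -> vec[w] <= 2*a[4] + val))) and (2*vec[w + 2] >= 9 -> a[val + 2] + 2*w > 5) implies it.
Countermodel: at the initial state a = {[0] = 6, [2] = 6, [3] = 6, [4] = 0, elsewhere 6}, d = 0, val = 0, vec = {[0] = -2, [2] = -2, [3] = -5, [4] = -2, elsewhere -2}, w = 0, z = -5, the precondition holds but the weakest precondition fails.
Answer: invalid


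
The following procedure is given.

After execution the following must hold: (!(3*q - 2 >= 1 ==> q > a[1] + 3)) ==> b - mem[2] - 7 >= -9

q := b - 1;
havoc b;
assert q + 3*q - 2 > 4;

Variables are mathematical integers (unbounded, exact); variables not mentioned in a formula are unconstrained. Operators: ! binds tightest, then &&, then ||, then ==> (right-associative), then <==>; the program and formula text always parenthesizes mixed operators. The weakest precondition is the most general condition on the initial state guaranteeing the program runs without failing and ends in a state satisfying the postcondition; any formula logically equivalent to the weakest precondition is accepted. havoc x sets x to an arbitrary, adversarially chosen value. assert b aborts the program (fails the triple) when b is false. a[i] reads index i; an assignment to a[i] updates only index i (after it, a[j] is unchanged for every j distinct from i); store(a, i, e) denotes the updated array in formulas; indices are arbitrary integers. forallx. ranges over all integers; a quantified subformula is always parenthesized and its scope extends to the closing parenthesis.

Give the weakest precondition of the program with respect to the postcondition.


Working backward. After the program, the postcondition (!(3*q - 2 >= 1 ==> q > a[1] + 3)) ==> b - mem[2] - 7 >= -9 must hold; in canonical form it is (!(3*q >= 3 ==> q > a[1] + 3)) ==> b >= mem[2] - 2.
Before assert q + 3*q - 2 > 4: 4*q > 6 && ((!(3*q >= 3 ==> q > a[1] + 3)) ==> b >= mem[2] - 2)
Before havoc b: forall b_1. (4*q > 6 && ((!(3*q >= 3 ==> q > a[1] + 3)) ==> b_1 >= mem[2] - 2))
Before q := b - 1: forall b_1. (4*b > 10 && ((!(3*b >= 6 ==> b > a[1] + 4)) ==> b_1 >= mem[2] - 2))
Answer: WP = forall b_1. (4*b > 10 && ((!(3*b >= 6 ==> b > a[1] + 4)) ==> b_1 >= mem[2] - 2))


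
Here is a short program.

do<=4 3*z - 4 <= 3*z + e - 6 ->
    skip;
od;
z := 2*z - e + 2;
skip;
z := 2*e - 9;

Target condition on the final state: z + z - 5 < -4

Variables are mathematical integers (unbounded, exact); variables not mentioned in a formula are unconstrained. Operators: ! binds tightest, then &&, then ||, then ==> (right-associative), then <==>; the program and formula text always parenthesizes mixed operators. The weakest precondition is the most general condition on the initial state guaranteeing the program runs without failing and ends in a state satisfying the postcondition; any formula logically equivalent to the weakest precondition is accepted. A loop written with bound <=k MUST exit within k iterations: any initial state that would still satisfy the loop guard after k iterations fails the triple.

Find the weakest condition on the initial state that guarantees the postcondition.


Working backward. After the program, the postcondition z + z - 5 < -4 must hold; in canonical form it is 2*z < 1.
Before z := 2*e - 9: 4*e < 19
Before skip: 4*e < 19
Before z := 2*z - e + 2: 4*e < 19
Before the loop (bound <=4), unroll the exhaustion recursion (WP_0 = exit-now case; WP_j = one more guarded iteration, up to j = 4):
  WP_0: (!(e >= 2)) && 4*e < 19
  WP_1: (e >= 2 ==> ((!(e >= 2)) && 4*e < 19)) && ((!(e >= 2)) ==> 4*e < 19)
  WP_2: (e >= 2 ==> ((e >= 2 ==> ((!(e >= 2)) && 4*e < 19)) && ((!(e >= 2)) ==> 4*e < 19))) && ((!(e >= 2)) ==> 4*e < 19)
  WP_3: (e >= 2 ==> ((e >= 2 ==> ((e >= 2 ==> ((!(e >= 2)) && 4*e < 19)) && ((!(e >= 2)) ==> 4*e < 19))) && ((!(e >= 2)) ==> 4*e < 19))) && ((!(e >= 2)) ==> 4*e < 19)
  WP_4: (e >= 2 ==> ((e >= 2 ==> ((e >= 2 ==> ((e >= 2 ==> ((!(e >= 2)) && 4*e < 19)) && ((!(e >= 2)) ==> 4*e < 19))) && ((!(e >= 2)) ==> 4*e < 19))) && ((!(e >= 2)) ==> 4*e < 19))) && ((!(e >= 2)) ==> 4*e < 19)
So before the loop: (e >= 2 ==> ((e >= 2 ==> ((e >= 2 ==> ((e >= 2 ==> ((!(e >= 2)) && 4*e < 19)) && ((!(e >= 2)) ==> 4*e < 19))) && ((!(e >= 2)) ==> 4*e < 19))) && ((!(e >= 2)) ==> 4*e < 19))) && ((!(e >= 2)) ==> 4*e < 19)
Answer: WP = (e >= 2 ==> ((e >= 2 ==> ((e >= 2 ==> ((e >= 2 ==> ((!(e >= 2)) && 4*e < 19)) && ((!(e >= 2)) ==> 4*e < 19))) && ((!(e >= 2)) ==> 4*e < 19))) && ((!(e >= 2)) ==> 4*e < 19))) && ((!(e >= 2)) ==> 4*e < 19)


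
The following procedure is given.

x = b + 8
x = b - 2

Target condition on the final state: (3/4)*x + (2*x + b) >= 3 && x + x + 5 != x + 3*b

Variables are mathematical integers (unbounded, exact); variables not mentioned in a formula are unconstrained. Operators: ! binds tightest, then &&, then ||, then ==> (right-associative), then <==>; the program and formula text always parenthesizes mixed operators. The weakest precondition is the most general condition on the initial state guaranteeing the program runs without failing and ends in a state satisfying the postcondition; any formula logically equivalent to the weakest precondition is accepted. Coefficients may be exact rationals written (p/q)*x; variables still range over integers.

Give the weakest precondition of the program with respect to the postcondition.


Working backward. After the program, the postcondition (3/4)*x + (2*x + b) >= 3 && x + x + 5 != x + 3*b must hold; in canonical form it is b + (11/4)*x >= 3 && x != 3*b - 5.
Before x := b - 2: (15/4)*b >= 17/2 && 2*b != 3
Before x := b + 8: (15/4)*b >= 17/2 && 2*b != 3
Answer: WP = (15/4)*b >= 17/2 && 2*b != 3


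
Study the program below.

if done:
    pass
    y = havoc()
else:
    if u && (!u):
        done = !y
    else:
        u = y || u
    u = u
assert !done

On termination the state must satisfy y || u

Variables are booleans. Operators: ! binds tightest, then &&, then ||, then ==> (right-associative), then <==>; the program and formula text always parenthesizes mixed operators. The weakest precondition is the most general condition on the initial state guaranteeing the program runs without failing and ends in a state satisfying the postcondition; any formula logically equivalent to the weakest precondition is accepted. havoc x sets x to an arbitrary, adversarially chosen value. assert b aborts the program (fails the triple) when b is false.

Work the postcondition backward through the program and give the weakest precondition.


Working backward. After the program, y || u must hold.
Before assert !done: (!done) && (y || u)
Then branch requires (!done) && u; else branch requires (!done) && (y || u).
Before the if: (done ==> ((!done) && u)) && ((!done) ==> ((!done) && (y || u)))
Answer: WP = (done ==> ((!done) && u)) && ((!done) ==> ((!done) && (y || u)))


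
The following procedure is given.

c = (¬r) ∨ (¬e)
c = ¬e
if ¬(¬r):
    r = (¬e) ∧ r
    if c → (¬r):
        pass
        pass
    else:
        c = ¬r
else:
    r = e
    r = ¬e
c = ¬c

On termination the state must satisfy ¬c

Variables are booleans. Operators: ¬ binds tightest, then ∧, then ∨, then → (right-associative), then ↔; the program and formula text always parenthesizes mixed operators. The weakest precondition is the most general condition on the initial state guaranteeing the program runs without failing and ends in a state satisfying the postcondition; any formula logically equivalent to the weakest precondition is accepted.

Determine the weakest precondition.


Working backward. After the program, ¬c must hold.
Before c := ¬c: c
Then branch requires ((c → (¬((¬e) ∧ r))) → c) ∧ ((¬(c → (¬((¬e) ∧ r)))) → (¬((¬e) ∧ r))); else branch requires c.
Before the if: (r → (((c → (¬((¬e) ∧ r))) → c) ∧ ((¬(c → (¬((¬e) ∧ r)))) → (¬((¬e) ∧ r))))) ∧ ((¬r) → c)
Before c := ¬e: (r → ((((¬e) → (¬((¬e) ∧ r))) → (¬e)) ∧ ((¬((¬e) → (¬((¬e) ∧ r)))) → (¬((¬e) ∧ r))))) ∧ ((¬r) → (¬e))
Before c := (¬r) ∨ (¬e): (r → ((((¬e) → (¬((¬e) ∧ r))) → (¬e)) ∧ ((¬((¬e) → (¬((¬e) ∧ r)))) → (¬((¬e) ∧ r))))) ∧ ((¬r) → (¬e))
Answer: WP = (r → ((((¬e) → (¬((¬e) ∧ r))) → (¬e)) ∧ ((¬((¬e) → (¬((¬e) ∧ r)))) → (¬((¬e) ∧ r))))) ∧ ((¬r) → (¬e))


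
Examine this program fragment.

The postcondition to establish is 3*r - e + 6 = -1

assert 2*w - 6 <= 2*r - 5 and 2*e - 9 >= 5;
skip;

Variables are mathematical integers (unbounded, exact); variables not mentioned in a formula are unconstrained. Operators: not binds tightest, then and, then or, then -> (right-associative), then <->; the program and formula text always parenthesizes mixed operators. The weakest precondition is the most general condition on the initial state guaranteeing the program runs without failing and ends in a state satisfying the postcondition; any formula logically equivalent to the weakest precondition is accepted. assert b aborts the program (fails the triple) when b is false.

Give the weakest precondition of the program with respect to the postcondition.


Working backward. After the program, the postcondition 3*r - e + 6 = -1 must hold; in canonical form it is 3*r = e - 7.
Before skip: 3*r = e - 7
Before assert 2*w - 6 <= 2*r - 5 and 2*e - 9 >= 5: 2*w <= 2*r + 1 and 2*e >= 14 and 3*r = e - 7
Answer: WP = 2*w <= 2*r + 1 and 2*e >= 14 and 3*r = e - 7


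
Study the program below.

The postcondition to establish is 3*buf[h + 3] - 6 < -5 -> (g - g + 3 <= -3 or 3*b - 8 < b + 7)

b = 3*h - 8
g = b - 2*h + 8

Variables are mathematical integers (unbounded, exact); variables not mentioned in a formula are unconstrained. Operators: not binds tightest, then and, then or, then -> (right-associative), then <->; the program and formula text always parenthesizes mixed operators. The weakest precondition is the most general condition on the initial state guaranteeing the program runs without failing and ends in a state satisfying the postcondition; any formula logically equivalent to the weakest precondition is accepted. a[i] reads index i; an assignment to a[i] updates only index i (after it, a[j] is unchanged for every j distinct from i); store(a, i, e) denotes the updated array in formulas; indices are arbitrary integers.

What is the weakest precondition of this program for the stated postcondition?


Working backward. After the program, the postcondition 3*buf[h + 3] - 6 < -5 -> (g - g + 3 <= -3 or 3*b - 8 < b + 7) must hold; in canonical form it is 3*buf[h + 3] < 1 -> 2*b < 15.
Before g := b - 2*h + 8: 3*buf[h + 3] < 1 -> 2*b < 15
Before b := 3*h - 8: 3*buf[h + 3] < 1 -> 6*h < 31
Answer: WP = 3*buf[h + 3] < 1 -> 6*h < 31


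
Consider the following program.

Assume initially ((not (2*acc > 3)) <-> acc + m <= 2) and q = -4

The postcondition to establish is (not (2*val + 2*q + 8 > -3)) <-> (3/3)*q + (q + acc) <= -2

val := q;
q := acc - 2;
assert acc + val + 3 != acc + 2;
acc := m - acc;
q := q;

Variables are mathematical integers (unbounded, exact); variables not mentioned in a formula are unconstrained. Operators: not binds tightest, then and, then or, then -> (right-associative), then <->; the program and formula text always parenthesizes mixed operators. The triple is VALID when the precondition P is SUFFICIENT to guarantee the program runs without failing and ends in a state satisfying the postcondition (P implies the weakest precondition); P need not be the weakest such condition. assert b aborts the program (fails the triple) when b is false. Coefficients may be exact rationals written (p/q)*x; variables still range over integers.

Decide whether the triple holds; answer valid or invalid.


Working backward. After the program, the postcondition (not (2*val + 2*q + 8 > -3)) <-> (3/3)*q + (q + acc) <= -2 must hold; in canonical form it is (not (2*q + 2*val > -11)) <-> acc + 2*q <= -2.
Before q := q: (not (2*q + 2*val > -11)) <-> acc + 2*q <= -2
Before acc := m - acc: (not (2*q + 2*val > -11)) <-> m + 2*q <= acc - 2
Before assert acc + val + 3 != acc + 2: val != -1 and ((not (2*q + 2*val > -11)) <-> m + 2*q <= acc - 2)
Before q := acc - 2: val != -1 and ((not (2*acc + 2*val > -7)) <-> acc + m <= 2)
Before val := q: q != -1 and ((not (2*acc + 2*q > -7)) <-> acc + m <= 2)
The weakest precondition is q != -1 and ((not (2*acc + 2*q > -7)) <-> acc + m <= 2).
Check whether ((not (2*acc > 3)) <-> acc + m <= 2) and q = -4 implies it.
Countermodel: at the initial state acc = 1, m = 1, q = -4, the precondition holds but the weakest precondition fails.
Answer: invalid


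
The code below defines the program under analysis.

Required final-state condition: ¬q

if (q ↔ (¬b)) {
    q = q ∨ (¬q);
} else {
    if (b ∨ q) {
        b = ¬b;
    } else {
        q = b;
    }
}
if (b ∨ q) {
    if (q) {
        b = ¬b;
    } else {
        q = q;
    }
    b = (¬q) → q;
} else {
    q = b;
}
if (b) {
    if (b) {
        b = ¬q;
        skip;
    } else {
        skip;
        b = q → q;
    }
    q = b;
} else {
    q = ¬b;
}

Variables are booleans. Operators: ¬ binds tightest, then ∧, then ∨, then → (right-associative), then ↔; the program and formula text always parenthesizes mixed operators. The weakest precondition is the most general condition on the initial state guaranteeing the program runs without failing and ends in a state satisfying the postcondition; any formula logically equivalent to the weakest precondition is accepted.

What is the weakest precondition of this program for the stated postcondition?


Working backward. After the program, ¬q must hold.
Then branch requires (b → q) ∧ b; else branch requires b.
Before the if: (b → ((b → q) ∧ b)) ∧ ((¬b) → b)
Then branch requires (q → ((((¬q) → q) → ((((¬q) → q) → q) ∧ ((¬q) → q))) ∧ ((¬((¬q) → q)) → ((¬q) → q)))) ∧ ((¬q) → ((((¬q) → q) → ((((¬q) → q) → q) ∧ ((¬q) → q))) ∧ ((¬((¬q) → q)) → ((¬q) → q)))); else branch requires (¬b) → b.
Before the if: ((b ∨ q) → ((q → ((((¬q) → q) → ((((¬q) → q) → q) ∧ ((¬q) → q))) ∧ ((¬((¬q) → q)) → ((¬q) → q)))) ∧ ((¬q) → ((((¬q) → q) → ((((¬q) → q) → q) ∧ ((¬q) → q))) ∧ ((¬((¬q) → q)) → ((¬q) → q)))))) ∧ ((¬(b ∨ q)) → ((¬b) → b))
Then branch requires true; else branch requires ((b ∨ q) → ((((¬b) ∨ q) → ((q → ((((¬q) → q) → ((((¬q) → q) → q) ∧ ((¬q) → q))) ∧ ((¬((¬q) → q)) → ((¬q) → q)))) ∧ ((¬q) → ((((¬q) → q) → ((((¬q) → q) → q) ∧ ((¬q) → q))) ∧ ((¬((¬q) → q)) → ((¬q) → q)))))) ∧ ((¬((¬b) ∨ q)) → (b → (¬b))))) ∧ ((¬(b ∨ q)) → ((b → ((b → ((((¬b) → b) → ((((¬b) → b) → b) ∧ ((¬b) → b))) ∧ ((¬((¬b) → b)) → ((¬b) → b)))) ∧ ((¬b) → ((((¬b) → b) → ((((¬b) → b) → b) ∧ ((¬b) → b))) ∧ ((¬((¬b) → b)) → ((¬b) → b)))))) ∧ ((¬b) → ((¬b) → b)))).
Before the if: (¬(q ↔ (¬b))) → (((b ∨ q) → ((((¬b) ∨ q) → ((q → ((((¬q) → q) → ((((¬q) → q) → q) ∧ ((¬q) → q))) ∧ ((¬((¬q) → q)) → ((¬q) → q)))) ∧ ((¬q) → ((((¬q) → q) → ((((¬q) → q) → q) ∧ ((¬q) → q))) ∧ ((¬((¬q) → q)) → ((¬q) → q)))))) ∧ ((¬((¬b) ∨ q)) → (b → (¬b))))) ∧ ((¬(b ∨ q)) → ((b → ((b → ((((¬b) → b) → ((((¬b) → b) → b) ∧ ((¬b) → b))) ∧ ((¬((¬b) → b)) → ((¬b) → b)))) ∧ ((¬b) → ((((¬b) → b) → ((((¬b) → b) → b) ∧ ((¬b) → b))) ∧ ((¬((¬b) → b)) → ((¬b) → b)))))) ∧ ((¬b) → ((¬b) → b)))))
Answer: WP = (¬(q ↔ (¬b))) → (((b ∨ q) → ((((¬b) ∨ q) → ((q → ((((¬q) → q) → ((((¬q) → q) → q) ∧ ((¬q) → q))) ∧ ((¬((¬q) → q)) → ((¬q) → q)))) ∧ ((¬q) → ((((¬q) → q) → ((((¬q) → q) → q) ∧ ((¬q) → q))) ∧ ((¬((¬q) → q)) → ((¬q) → q)))))) ∧ ((¬((¬b) ∨ q)) → (b → (¬b))))) ∧ ((¬(b ∨ q)) → ((b → ((b → ((((¬b) → b) → ((((¬b) → b) → b) ∧ ((¬b) → b))) ∧ ((¬((¬b) → b)) → ((¬b) → b)))) ∧ ((¬b) → ((((¬b) → b) → ((((¬b) → b) → b) ∧ ((¬b) → b))) ∧ ((¬((¬b) → b)) → ((¬b) → b)))))) ∧ ((¬b) → ((¬b) → b)))))


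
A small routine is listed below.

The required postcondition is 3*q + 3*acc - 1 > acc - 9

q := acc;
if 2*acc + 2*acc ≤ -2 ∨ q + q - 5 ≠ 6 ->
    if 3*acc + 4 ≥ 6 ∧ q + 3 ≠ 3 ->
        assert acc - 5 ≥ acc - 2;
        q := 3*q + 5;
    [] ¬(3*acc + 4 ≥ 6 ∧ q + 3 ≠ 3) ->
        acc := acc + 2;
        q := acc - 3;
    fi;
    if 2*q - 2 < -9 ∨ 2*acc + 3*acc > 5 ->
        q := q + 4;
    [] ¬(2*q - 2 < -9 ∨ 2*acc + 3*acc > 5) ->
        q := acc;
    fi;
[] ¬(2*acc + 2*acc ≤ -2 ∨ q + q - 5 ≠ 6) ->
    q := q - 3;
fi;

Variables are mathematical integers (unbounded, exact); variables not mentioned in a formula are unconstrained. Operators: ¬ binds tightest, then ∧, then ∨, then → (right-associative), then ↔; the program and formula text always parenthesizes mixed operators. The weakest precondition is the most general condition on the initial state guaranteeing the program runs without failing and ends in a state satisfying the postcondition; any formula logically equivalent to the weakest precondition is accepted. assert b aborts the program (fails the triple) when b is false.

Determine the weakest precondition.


Working backward. After the program, the postcondition 3*q + 3*acc - 1 > acc - 9 must hold; in canonical form it is 2*acc + 3*q > -8.
Then branch requires (¬(3*acc ≥ 2 ∧ q ≠ 0)) ∧ ((¬(3*acc ≥ 2 ∧ q ≠ 0)) → (((2*acc < -5 ∨ 5*acc > -5) → 5*acc > -21) ∧ ((¬(2*acc < -5 ∨ 5*acc > -5)) → 5*acc > -18))); else branch requires 2*acc + 3*q > 1.
Before the if: ((4*acc ≤ -2 ∨ 2*q ≠ 11) → ((¬(3*acc ≥ 2 ∧ q ≠ 0)) ∧ ((¬(3*acc ≥ 2 ∧ q ≠ 0)) → (((2*acc < -5 ∨ 5*acc > -5) → 5*acc > -21) ∧ ((¬(2*acc < -5 ∨ 5*acc > -5)) → 5*acc > -18))))) ∧ ((¬(4*acc ≤ -2 ∨ 2*q ≠ 11)) → 2*acc + 3*q > 1)
Before q := acc: ((4*acc ≤ -2 ∨ 2*acc ≠ 11) → ((¬(3*acc ≥ 2 ∧ acc ≠ 0)) ∧ ((¬(3*acc ≥ 2 ∧ acc ≠ 0)) → (((2*acc < -5 ∨ 5*acc > -5) → 5*acc > -21) ∧ ((¬(2*acc < -5 ∨ 5*acc > -5)) → 5*acc > -18))))) ∧ ((¬(4*acc ≤ -2 ∨ 2*acc ≠ 11)) → 5*acc > 1)
Answer: WP = ((4*acc ≤ -2 ∨ 2*acc ≠ 11) → ((¬(3*acc ≥ 2 ∧ acc ≠ 0)) ∧ ((¬(3*acc ≥ 2 ∧ acc ≠ 0)) → (((2*acc < -5 ∨ 5*acc > -5) → 5*acc > -21) ∧ ((¬(2*acc < -5 ∨ 5*acc > -5)) → 5*acc > -18))))) ∧ ((¬(4*acc ≤ -2 ∨ 2*acc ≠ 11)) → 5*acc > 1)


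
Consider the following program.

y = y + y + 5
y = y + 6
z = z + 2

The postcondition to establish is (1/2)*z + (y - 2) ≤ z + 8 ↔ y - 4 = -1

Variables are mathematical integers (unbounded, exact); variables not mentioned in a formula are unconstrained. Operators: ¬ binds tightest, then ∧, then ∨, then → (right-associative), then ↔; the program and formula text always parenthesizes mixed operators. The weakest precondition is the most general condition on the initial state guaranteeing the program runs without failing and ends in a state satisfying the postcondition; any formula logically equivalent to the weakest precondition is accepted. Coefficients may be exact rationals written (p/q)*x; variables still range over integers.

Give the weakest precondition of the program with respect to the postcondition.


Working backward. After the program, the postcondition (1/2)*z + (y - 2) ≤ z + 8 ↔ y - 4 = -1 must hold; in canonical form it is y ≤ (1/2)*z + 10 ↔ y = 3.
Before z := z + 2: y ≤ (1/2)*z + 11 ↔ y = 3
Before y := y + 6: y ≤ (1/2)*z + 5 ↔ y = -3
Before y := y + y + 5: 2*y ≤ (1/2)*z ↔ 2*y = -8
Answer: WP = 2*y ≤ (1/2)*z ↔ 2*y = -8


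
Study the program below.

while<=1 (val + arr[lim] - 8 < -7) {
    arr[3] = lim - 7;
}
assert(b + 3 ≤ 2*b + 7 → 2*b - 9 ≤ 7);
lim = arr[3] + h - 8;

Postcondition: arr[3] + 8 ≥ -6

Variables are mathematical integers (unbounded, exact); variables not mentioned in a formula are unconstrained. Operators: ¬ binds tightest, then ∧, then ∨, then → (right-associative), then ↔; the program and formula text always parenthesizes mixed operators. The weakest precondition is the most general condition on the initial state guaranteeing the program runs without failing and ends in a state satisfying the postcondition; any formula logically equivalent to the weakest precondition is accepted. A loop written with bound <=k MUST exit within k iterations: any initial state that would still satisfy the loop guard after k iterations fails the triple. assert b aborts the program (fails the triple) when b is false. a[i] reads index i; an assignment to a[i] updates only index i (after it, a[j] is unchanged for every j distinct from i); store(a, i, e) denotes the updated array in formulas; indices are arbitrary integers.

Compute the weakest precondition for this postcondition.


Working backward. After the program, the postcondition arr[3] + 8 ≥ -6 must hold; in canonical form it is arr[3] ≥ -14.
Before lim := arr[3] + h - 8: arr[3] ≥ -14
Before assert b + 3 ≤ 2*b + 7 → 2*b - 9 ≤ 7: (b ≥ -4 → 2*b ≤ 16) ∧ arr[3] ≥ -14
Before the loop (bound <=1), unroll the exhaustion recursion (WP_0 = exit-now case; WP_j = one more guarded iteration, up to j = 1):
  WP_0: (¬(arr[lim] + val < 1)) ∧ (b ≥ -4 → 2*b ≤ 16) ∧ arr[3] ≥ -14
  WP_1: (arr[lim] + val < 1 → ((¬(store(arr, 3, lim - 7)[lim] + val < 1)) ∧ (b ≥ -4 → 2*b ≤ 16) ∧ lim ≥ -7)) ∧ ((¬(arr[lim] + val < 1)) → ((b ≥ -4 → 2*b ≤ 16) ∧ arr[3] ≥ -14))
So before the loop: (arr[lim] + val < 1 → ((¬(store(arr, 3, lim - 7)[lim] + val < 1)) ∧ (b ≥ -4 → 2*b ≤ 16) ∧ lim ≥ -7)) ∧ ((¬(arr[lim] + val < 1)) → ((b ≥ -4 → 2*b ≤ 16) ∧ arr[3] ≥ -14))
Answer: WP = (arr[lim] + val < 1 → ((¬(store(arr, 3, lim - 7)[lim] + val < 1)) ∧ (b ≥ -4 → 2*b ≤ 16) ∧ lim ≥ -7)) ∧ ((¬(arr[lim] + val < 1)) → ((b ≥ -4 → 2*b ≤ 16) ∧ arr[3] ≥ -14))


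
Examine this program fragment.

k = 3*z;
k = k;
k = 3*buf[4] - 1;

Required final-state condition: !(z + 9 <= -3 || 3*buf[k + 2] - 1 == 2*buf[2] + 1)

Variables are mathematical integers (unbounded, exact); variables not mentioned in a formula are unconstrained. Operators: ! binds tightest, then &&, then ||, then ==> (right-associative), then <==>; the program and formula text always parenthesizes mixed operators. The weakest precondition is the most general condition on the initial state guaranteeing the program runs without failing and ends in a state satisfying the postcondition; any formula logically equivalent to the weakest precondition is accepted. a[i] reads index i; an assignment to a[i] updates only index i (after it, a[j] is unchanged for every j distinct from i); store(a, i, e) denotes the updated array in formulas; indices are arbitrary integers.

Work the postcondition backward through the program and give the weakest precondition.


Working backward. After the program, the postcondition !(z + 9 <= -3 || 3*buf[k + 2] - 1 == 2*buf[2] + 1) must hold; in canonical form it is !(z <= -12 || 3*buf[k + 2] == 2*buf[2] + 2).
Before k := 3*buf[4] - 1: !(z <= -12 || 3*buf[3*buf[4] + 1] == 2*buf[2] + 2)
Before k := k: !(z <= -12 || 3*buf[3*buf[4] + 1] == 2*buf[2] + 2)
Before k := 3*z: !(z <= -12 || 3*buf[3*buf[4] + 1] == 2*buf[2] + 2)
Answer: WP = !(z <= -12 || 3*buf[3*buf[4] + 1] == 2*buf[2] + 2)


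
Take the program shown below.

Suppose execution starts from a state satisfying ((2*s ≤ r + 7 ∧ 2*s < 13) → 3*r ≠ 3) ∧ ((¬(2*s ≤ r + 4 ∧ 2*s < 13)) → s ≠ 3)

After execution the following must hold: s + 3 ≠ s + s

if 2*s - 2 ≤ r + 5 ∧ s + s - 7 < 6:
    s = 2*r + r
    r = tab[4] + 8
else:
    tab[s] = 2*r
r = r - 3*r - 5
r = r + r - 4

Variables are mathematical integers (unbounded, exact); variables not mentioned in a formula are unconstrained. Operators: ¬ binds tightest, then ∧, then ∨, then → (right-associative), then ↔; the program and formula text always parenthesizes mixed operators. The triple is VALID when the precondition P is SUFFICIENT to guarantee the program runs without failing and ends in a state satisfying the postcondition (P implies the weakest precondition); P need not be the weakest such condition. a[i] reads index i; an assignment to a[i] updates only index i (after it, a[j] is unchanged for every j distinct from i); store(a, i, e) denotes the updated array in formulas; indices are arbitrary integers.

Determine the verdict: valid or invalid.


Working backward. After the program, the postcondition s + 3 ≠ s + s must hold; in canonical form it is s ≠ 3.
Before r := r + r - 4: s ≠ 3
Before r := r - 3*r - 5: s ≠ 3
Then branch requires 3*r ≠ 3; else branch requires s ≠ 3.
Before the if: ((2*s ≤ r + 7 ∧ 2*s < 13) → 3*r ≠ 3) ∧ ((¬(2*s ≤ r + 7 ∧ 2*s < 13)) → s ≠ 3)
The weakest precondition is ((2*s ≤ r + 7 ∧ 2*s < 13) → 3*r ≠ 3) ∧ ((¬(2*s ≤ r + 7 ∧ 2*s < 13)) → s ≠ 3).
Check whether ((2*s ≤ r + 7 ∧ 2*s < 13) → 3*r ≠ 3) ∧ ((¬(2*s ≤ r + 4 ∧ 2*s < 13)) → s ≠ 3) implies it.
Every state satisfying the precondition satisfies the weakest precondition: the implication holds.
Answer: valid


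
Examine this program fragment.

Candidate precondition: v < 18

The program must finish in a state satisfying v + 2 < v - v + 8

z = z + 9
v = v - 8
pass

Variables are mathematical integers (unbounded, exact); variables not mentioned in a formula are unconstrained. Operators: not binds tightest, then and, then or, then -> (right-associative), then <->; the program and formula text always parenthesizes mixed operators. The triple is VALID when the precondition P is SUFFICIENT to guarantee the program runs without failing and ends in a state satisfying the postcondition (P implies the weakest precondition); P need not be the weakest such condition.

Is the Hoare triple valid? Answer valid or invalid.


Working backward. After the program, the postcondition v + 2 < v - v + 8 must hold; in canonical form it is v < 6.
Before skip: v < 6
Before v := v - 8: v < 14
Before z := z + 9: v < 14
The weakest precondition is v < 14.
Check whether v < 18 implies it.
Countermodel: at the initial state v = 14, the precondition holds but the weakest precondition fails.
Answer: invalid


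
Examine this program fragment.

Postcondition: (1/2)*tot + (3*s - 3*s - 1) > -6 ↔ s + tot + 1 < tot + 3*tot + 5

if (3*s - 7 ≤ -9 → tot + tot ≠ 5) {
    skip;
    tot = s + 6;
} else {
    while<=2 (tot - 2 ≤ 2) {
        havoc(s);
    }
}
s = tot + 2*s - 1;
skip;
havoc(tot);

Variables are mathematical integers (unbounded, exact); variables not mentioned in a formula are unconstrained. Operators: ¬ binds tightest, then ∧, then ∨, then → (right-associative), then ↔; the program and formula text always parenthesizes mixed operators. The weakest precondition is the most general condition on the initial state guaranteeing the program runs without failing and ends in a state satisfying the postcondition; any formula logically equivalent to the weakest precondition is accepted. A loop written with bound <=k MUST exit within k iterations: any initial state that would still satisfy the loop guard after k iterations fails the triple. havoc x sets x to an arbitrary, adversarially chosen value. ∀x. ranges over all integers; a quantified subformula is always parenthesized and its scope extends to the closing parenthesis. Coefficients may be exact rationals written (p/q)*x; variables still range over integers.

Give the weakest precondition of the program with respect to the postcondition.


Working backward. After the program, the postcondition (1/2)*tot + (3*s - 3*s - 1) > -6 ↔ s + tot + 1 < tot + 3*tot + 5 must hold; in canonical form it is (1/2)*tot > -5 ↔ s < 3*tot + 4.
Before havoc tot: ∀tot_1. ((1/2)*tot_1 > -5 ↔ s < 3*tot_1 + 4)
Before skip: ∀tot_1. ((1/2)*tot_1 > -5 ↔ s < 3*tot_1 + 4)
Before s := tot + 2*s - 1: ∀tot_1. ((1/2)*tot_1 > -5 ↔ 2*s + tot < 3*tot_1 + 5)
Then branch requires ∀tot_1. ((1/2)*tot_1 > -5 ↔ 3*s < 3*tot_1 - 1); else branch requires (tot ≤ 4 → (∀s_2. ((tot ≤ 4 → (∀s_1. ((¬(tot ≤ 4)) ∧ (∀tot_1. ((1/2)*tot_1 > -5 ↔ 2*s_1 + tot < 3*tot_1 + 5))))) ∧ ((¬(tot ≤ 4)) → (∀tot_1. ((1/2)*tot_1 > -5 ↔ 2*s_2 + tot < 3*tot_1 + 5)))))) ∧ ((¬(tot ≤ 4)) → (∀tot_1. ((1/2)*tot_1 > -5 ↔ 2*s + tot < 3*tot_1 + 5))).
Before the if: ((3*s ≤ -2 → 2*tot ≠ 5) → (∀tot_1. ((1/2)*tot_1 > -5 ↔ 3*s < 3*tot_1 - 1))) ∧ ((¬(3*s ≤ -2 → 2*tot ≠ 5)) → ((tot ≤ 4 → (∀s_2. ((tot ≤ 4 → (∀s_1. ((¬(tot ≤ 4)) ∧ (∀tot_1. ((1/2)*tot_1 > -5 ↔ 2*s_1 + tot < 3*tot_1 + 5))))) ∧ ((¬(tot ≤ 4)) → (∀tot_1. ((1/2)*tot_1 > -5 ↔ 2*s_2 + tot < 3*tot_1 + 5)))))) ∧ ((¬(tot ≤ 4)) → (∀tot_1. ((1/2)*tot_1 > -5 ↔ 2*s + tot < 3*tot_1 + 5)))))
Answer: WP = ((3*s ≤ -2 → 2*tot ≠ 5) → (∀tot_1. ((1/2)*tot_1 > -5 ↔ 3*s < 3*tot_1 - 1))) ∧ ((¬(3*s ≤ -2 → 2*tot ≠ 5)) → ((tot ≤ 4 → (∀s_2. ((tot ≤ 4 → (∀s_1. ((¬(tot ≤ 4)) ∧ (∀tot_1. ((1/2)*tot_1 > -5 ↔ 2*s_1 + tot < 3*tot_1 + 5))))) ∧ ((¬(tot ≤ 4)) → (∀tot_1. ((1/2)*tot_1 > -5 ↔ 2*s_2 + tot < 3*tot_1 + 5)))))) ∧ ((¬(tot ≤ 4)) → (∀tot_1. ((1/2)*tot_1 > -5 ↔ 2*s + tot < 3*tot_1 + 5)))))


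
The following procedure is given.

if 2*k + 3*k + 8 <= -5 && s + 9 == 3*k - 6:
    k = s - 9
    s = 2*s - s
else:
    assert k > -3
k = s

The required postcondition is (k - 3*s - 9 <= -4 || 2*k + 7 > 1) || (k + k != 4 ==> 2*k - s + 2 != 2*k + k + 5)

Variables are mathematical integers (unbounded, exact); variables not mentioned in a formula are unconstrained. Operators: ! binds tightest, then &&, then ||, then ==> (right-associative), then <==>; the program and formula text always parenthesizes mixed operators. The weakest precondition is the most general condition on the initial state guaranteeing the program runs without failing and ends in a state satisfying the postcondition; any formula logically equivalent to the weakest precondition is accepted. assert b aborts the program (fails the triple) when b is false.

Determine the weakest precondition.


Working backward. After the program, the postcondition (k - 3*s - 9 <= -4 || 2*k + 7 > 1) || (k + k != 4 ==> 2*k - s + 2 != 2*k + k + 5) must hold; in canonical form it is k <= 3*s + 5 || 2*k > -6 || (2*k != 4 ==> k + s != -3).
Before k := s: 2*s >= -5 || 2*s > -6 || (2*s != 4 ==> 2*s != -3)
Then branch requires 2*s >= -5 || 2*s > -6 || (2*s != 4 ==> 2*s != -3); else branch requires k > -3 && (2*s >= -5 || 2*s > -6 || (2*s != 4 ==> 2*s != -3)).
Before the if: ((5*k <= -13 && s == 3*k - 15) ==> (2*s >= -5 || 2*s > -6 || (2*s != 4 ==> 2*s != -3))) && ((!(5*k <= -13 && s == 3*k - 15)) ==> (k > -3 && (2*s >= -5 || 2*s > -6 || (2*s != 4 ==> 2*s != -3))))
Answer: WP = ((5*k <= -13 && s == 3*k - 15) ==> (2*s >= -5 || 2*s > -6 || (2*s != 4 ==> 2*s != -3))) && ((!(5*k <= -13 && s == 3*k - 15)) ==> (k > -3 && (2*s >= -5 || 2*s > -6 || (2*s != 4 ==> 2*s != -3))))
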